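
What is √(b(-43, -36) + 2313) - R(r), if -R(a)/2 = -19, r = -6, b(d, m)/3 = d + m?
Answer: -38 + 2*√519 ≈ 7.5631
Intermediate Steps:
b(d, m) = 3*d + 3*m (b(d, m) = 3*(d + m) = 3*d + 3*m)
R(a) = 38 (R(a) = -2*(-19) = 38)
√(b(-43, -36) + 2313) - R(r) = √((3*(-43) + 3*(-36)) + 2313) - 1*38 = √((-129 - 108) + 2313) - 38 = √(-237 + 2313) - 38 = √2076 - 38 = 2*√519 - 38 = -38 + 2*√519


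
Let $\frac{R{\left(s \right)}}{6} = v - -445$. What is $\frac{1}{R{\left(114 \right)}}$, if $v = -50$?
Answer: $\frac{1}{2370} \approx 0.00042194$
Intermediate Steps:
$R{\left(s \right)} = 2370$ ($R{\left(s \right)} = 6 \left(-50 - -445\right) = 6 \left(-50 + 445\right) = 6 \cdot 395 = 2370$)
$\frac{1}{R{\left(114 \right)}} = \frac{1}{2370}$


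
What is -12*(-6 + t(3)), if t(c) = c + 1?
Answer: 24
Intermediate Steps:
t(c) = 1 + c
-12*(-6 + t(3)) = -12*(-6 + (1 + 3)) = -12*(-6 + 4) = -12*(-2) = 24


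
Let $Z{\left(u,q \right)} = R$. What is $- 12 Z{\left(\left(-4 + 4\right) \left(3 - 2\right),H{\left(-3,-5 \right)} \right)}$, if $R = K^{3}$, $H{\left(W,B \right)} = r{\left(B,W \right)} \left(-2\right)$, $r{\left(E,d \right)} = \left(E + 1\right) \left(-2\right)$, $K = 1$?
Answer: $-12$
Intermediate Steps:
$r{\left(E,d \right)} = -2 - 2 E$ ($r{\left(E,d \right)} = \left(1 + E\right) \left(-2\right) = -2 - 2 E$)
$H{\left(W,B \right)} = 4 + 4 B$ ($H{\left(W,B \right)} = \left(-2 - 2 B\right) \left(-2\right) = 4 + 4 B$)
$R = 1$ ($R = 1^{3} = 1$)
$Z{\left(u,q \right)} = 1$
$- 12 Z{\left(\left(-4 + 4\right) \left(3 - 2\right),H{\left(-3,-5 \right)} \right)} = \left(-12\right) 1 = -12$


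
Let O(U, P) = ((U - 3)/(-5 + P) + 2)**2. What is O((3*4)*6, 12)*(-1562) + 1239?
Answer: -10699907/49 ≈ -2.1837e+5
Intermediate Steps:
O(U, P) = (2 + (-3 + U)/(-5 + P))**2 (O(U, P) = ((-3 + U)/(-5 + P) + 2)**2 = (2 + (-3 + U)/(-5 + P))**2)
O((3*4)*6, 12)*(-1562) + 1239 = ((-13 + (3*4)*6 + 2*12)**2/(-5 + 12)**2)*(-1562) + 1239 = ((-13 + 12*6 + 24)**2/7**2)*(-1562) + 1239 = ((-13 + 72 + 24)**2/49)*(-1562) + 1239 = ((1/49)*83**2)*(-1562) + 1239 = ((1/49)*6889)*(-1562) + 1239 = (6889/49)*(-1562) + 1239 = -10760618/49 + 1239 = -10699907/49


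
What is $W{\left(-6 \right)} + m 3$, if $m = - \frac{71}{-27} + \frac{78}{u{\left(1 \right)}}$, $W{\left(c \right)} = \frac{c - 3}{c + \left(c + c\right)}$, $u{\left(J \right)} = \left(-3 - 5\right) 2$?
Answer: $- \frac{449}{72} \approx -6.2361$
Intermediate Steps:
$u{\left(J \right)} = -16$ ($u{\left(J \right)} = \left(-8\right) 2 = -16$)
$W{\left(c \right)} = \frac{-3 + c}{3 c}$ ($W{\left(c \right)} = \frac{-3 + c}{c + 2 c} = \frac{-3 + c}{3 c}$)
$m = - \frac{485}{216}$ ($m = - \frac{71}{-27} + \frac{78}{-16} = \left(-71\right) \left(- \frac{1}{27}\right) + 78 \left(- \frac{1}{16}\right) = \frac{71}{27} - \frac{39}{8} = - \frac{485}{216} \approx -2.2454$)
$W{\left(-6 \right)} + m 3 = \frac{-3 - 6}{3 \left(-6\right)} - \frac{485}{72} = \frac{1}{3} \left(- \frac{1}{6}\right) \left(-9\right) - \frac{485}{72} = \frac{1}{2} - \frac{485}{72} = - \frac{449}{72}$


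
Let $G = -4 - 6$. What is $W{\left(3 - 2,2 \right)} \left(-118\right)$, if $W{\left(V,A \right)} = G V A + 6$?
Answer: $1652$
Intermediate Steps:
$G = -10$ ($G = -4 - 6 = -10$)
$W{\left(V,A \right)} = 6 - 10 A V$ ($W{\left(V,A \right)} = - 10 V A + 6 = - 10 A V + 6 = 6 - 10 A V$)
$W{\left(3 - 2,2 \right)} \left(-118\right) = \left(6 - 20 \left(3 - 2\right)\right) \left(-118\right) = \left(6 - 20 \cdot 1\right) \left(-118\right) = \left(6 - 20\right) \left(-118\right) = \left(-14\right) \left(-118\right) = 1652$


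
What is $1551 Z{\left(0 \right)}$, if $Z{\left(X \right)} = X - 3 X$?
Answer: $0$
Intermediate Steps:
$Z{\left(X \right)} = - 2 X$
$1551 Z{\left(0 \right)} = 1551 \left(\left(-2\right) 0\right) = 1551 \cdot 0 = 0$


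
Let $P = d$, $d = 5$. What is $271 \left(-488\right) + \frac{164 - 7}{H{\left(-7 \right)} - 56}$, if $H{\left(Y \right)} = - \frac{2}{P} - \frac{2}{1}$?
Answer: $- \frac{38617201}{292} \approx -1.3225 \cdot 10^{5}$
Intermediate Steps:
$P = 5$
$H{\left(Y \right)} = - \frac{12}{5}$ ($H{\left(Y \right)} = - \frac{2}{5} - \frac{2}{1} = \left(-2\right) \frac{1}{5} - 2 = - \frac{2}{5} - 2 = - \frac{12}{5}$)
$271 \left(-488\right) + \frac{164 - 7}{H{\left(-7 \right)} - 56} = 271 \left(-488\right) + \frac{164 - 7}{- \frac{12}{5} - 56} = -132248 + \frac{164 + \left(0 - 7\right)}{- \frac{292}{5}} = -132248 + \left(164 - 7\right) \left(- \frac{5}{292}\right) = -132248 + 157 \left(- \frac{5}{292}\right) = -132248 - \frac{785}{292} = - \frac{38617201}{292}$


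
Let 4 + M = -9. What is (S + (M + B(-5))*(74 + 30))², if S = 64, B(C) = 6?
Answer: 440896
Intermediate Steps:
M = -13 (M = -4 - 9 = -13)
(S + (M + B(-5))*(74 + 30))² = (64 + (-13 + 6)*(74 + 30))² = (64 - 7*104)² = (64 - 728)² = (-664)² = 440896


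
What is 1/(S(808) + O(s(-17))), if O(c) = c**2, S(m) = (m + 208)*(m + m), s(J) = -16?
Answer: 1/1642112 ≈ 6.0897e-7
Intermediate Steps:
S(m) = 2*m*(208 + m) (S(m) = (208 + m)*(2*m) = 2*m*(208 + m))
1/(S(808) + O(s(-17))) = 1/(2*808*(208 + 808) + (-16)**2) = 1/(2*808*1016 + 256) = 1/(1641856 + 256) = 1/1642112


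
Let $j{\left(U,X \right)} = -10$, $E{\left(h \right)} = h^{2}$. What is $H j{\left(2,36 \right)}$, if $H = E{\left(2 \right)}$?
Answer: $-40$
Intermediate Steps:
$H = 4$ ($H = 2^{2} = 4$)
$H j{\left(2,36 \right)} = 4 \left(-10\right) = -40$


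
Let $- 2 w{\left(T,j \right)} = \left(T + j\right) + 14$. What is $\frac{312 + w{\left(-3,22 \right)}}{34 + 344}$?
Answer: $\frac{197}{252} \approx 0.78175$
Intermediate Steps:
$w{\left(T,j \right)} = -7 - \frac{T}{2} - \frac{j}{2}$ ($w{\left(T,j \right)} = - \frac{\left(T + j\right) + 14}{2} = - \frac{14 + T + j}{2} = -7 - \frac{T}{2} - \frac{j}{2}$)
$\frac{312 + w{\left(-3,22 \right)}}{34 + 344} = \frac{312 - \frac{33}{2}}{34 + 344} = \frac{312 - \frac{33}{2}}{378} = \left(312 - \frac{33}{2}\right) \frac{1}{378} = \frac{591}{2} \cdot \frac{1}{378} = \frac{197}{252}$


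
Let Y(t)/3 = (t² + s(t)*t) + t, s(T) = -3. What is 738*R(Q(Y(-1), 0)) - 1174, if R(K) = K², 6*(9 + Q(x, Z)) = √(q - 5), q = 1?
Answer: 58522 - 4428*I ≈ 58522.0 - 4428.0*I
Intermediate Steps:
Y(t) = -6*t + 3*t² (Y(t) = 3*((t² - 3*t) + t) = 3*(t² - 2*t) = -6*t + 3*t²)
Q(x, Z) = -9 + I/3 (Q(x, Z) = -9 + √(1 - 5)/6 = -9 + √(-4)/6 = -9 + (2*I)/6 = -9 + I/3)
738*R(Q(Y(-1), 0)) - 1174 = 738*(-9 + I/3)² - 1174 = -1174 + 738*(-9 + I/3)²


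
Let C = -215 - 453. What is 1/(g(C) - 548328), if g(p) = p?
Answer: -1/548996 ≈ -1.8215e-6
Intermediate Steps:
C = -668
1/(g(C) - 548328) = 1/(-668 - 548328) = 1/(-548996) = -1/548996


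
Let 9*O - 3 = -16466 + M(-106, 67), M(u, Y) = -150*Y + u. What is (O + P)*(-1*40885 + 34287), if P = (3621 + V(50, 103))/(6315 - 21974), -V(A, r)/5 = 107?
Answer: 916802425870/46977 ≈ 1.9516e+7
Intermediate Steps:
V(A, r) = -535 (V(A, r) = -5*107 = -535)
M(u, Y) = u - 150*Y
P = -3086/15659 (P = (3621 - 535)/(6315 - 21974) = 3086/(-15659) = 3086*(-1/15659) = -3086/15659 ≈ -0.19708)
O = -8873/3 (O = ⅓ + (-16466 + (-106 - 150*67))/9 = ⅓ + (-16466 + (-106 - 10050))/9 = ⅓ + (-16466 - 10156)/9 = ⅓ + (⅑)*(-26622) = ⅓ - 2958 = -8873/3 ≈ -2957.7)
(O + P)*(-1*40885 + 34287) = (-8873/3 - 3086/15659)*(-1*40885 + 34287) = -138951565*(-40885 + 34287)/46977 = -138951565/46977*(-6598) = 916802425870/46977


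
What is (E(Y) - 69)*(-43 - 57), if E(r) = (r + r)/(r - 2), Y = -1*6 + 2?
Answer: 20300/3 ≈ 6766.7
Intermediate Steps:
Y = -4 (Y = -6 + 2 = -4)
E(r) = 2*r/(-2 + r) (E(r) = (2*r)/(-2 + r) = 2*r/(-2 + r))
(E(Y) - 69)*(-43 - 57) = (2*(-4)/(-2 - 4) - 69)*(-43 - 57) = (2*(-4)/(-6) - 69)*(-100) = (2*(-4)*(-⅙) - 69)*(-100) = (4/3 - 69)*(-100) = -203/3*(-100) = 20300/3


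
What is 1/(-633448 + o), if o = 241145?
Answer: -1/392303 ≈ -2.5491e-6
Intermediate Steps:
1/(-633448 + o) = 1/(-633448 + 241145) = 1/(-392303) = -1/392303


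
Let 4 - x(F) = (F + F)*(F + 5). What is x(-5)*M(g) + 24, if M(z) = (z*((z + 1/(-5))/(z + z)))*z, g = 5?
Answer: 72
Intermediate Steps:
x(F) = 4 - 2*F*(5 + F) (x(F) = 4 - (F + F)*(F + 5) = 4 - 2*F*(5 + F))
M(z) = z*(-⅒ + z/2) (M(z) = (z*((z - ⅕)/((2*z))))*z = (z*((-⅕ + z)*(1/(2*z))))*z = (z*((-⅕ + z)/(2*z)))*z = (-⅒ + z/2)*z = z*(-⅒ + z/2))
x(-5)*M(g) + 24 = (4 - 10*(-5) - 2*(-5)²)*((⅒)*5*(-1 + 5*5)) + 24 = (4 + 50 - 2*25)*((⅒)*5*(-1 + 25)) + 24 = (4 + 50 - 50)*((⅒)*5*24) + 24 = 4*12 + 24 = 48 + 24 = 72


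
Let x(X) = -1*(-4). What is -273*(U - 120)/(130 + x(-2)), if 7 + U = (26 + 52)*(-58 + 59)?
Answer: 13377/134 ≈ 99.828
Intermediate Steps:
U = 71 (U = -7 + (26 + 52)*(-58 + 59) = -7 + 78*1 = -7 + 78 = 71)
x(X) = 4
-273*(U - 120)/(130 + x(-2)) = -273*(71 - 120)/(130 + 4) = -(-13377)/134 = -273*(-49/134) = 13377/134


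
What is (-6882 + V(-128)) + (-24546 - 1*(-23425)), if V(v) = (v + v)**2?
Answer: 57533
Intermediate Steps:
V(v) = 4*v**2 (V(v) = (2*v)**2 = 4*v**2)
(-6882 + V(-128)) + (-24546 - 1*(-23425)) = (-6882 + 4*(-128)**2) + (-24546 - 1*(-23425)) = (-6882 + 4*16384) + (-24546 + 23425) = (-6882 + 65536) - 1121 = 58654 - 1121 = 57533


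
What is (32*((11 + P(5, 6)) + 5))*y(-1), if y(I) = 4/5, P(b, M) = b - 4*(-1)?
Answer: 640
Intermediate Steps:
P(b, M) = 4 + b (P(b, M) = b + 4 = 4 + b)
y(I) = ⅘ (y(I) = 4*(⅕) = ⅘)
(32*((11 + P(5, 6)) + 5))*y(-1) = (32*((11 + (4 + 5)) + 5))*(⅘) = (32*((11 + 9) + 5))*(⅘) = (32*(20 + 5))*(⅘) = (32*25)*(⅘) = 800*(⅘) = 640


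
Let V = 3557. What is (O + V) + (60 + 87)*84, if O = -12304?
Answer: 3601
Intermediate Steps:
(O + V) + (60 + 87)*84 = (-12304 + 3557) + (60 + 87)*84 = -8747 + 147*84 = -8747 + 12348 = 3601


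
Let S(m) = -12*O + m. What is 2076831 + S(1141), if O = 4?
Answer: 2077924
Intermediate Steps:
S(m) = -48 + m (S(m) = -12*4 + m = -48 + m)
2076831 + S(1141) = 2076831 + (-48 + 1141) = 2076831 + 1093 = 2077924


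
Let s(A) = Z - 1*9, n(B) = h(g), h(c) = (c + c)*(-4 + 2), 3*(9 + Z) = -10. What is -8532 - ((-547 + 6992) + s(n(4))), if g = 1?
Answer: -44867/3 ≈ -14956.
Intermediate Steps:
Z = -37/3 (Z = -9 + (1/3)*(-10) = -9 - 10/3 = -37/3 ≈ -12.333)
h(c) = -4*c (h(c) = (2*c)*(-2) = -4*c)
n(B) = -4 (n(B) = -4*1 = -4)
s(A) = -64/3 (s(A) = -37/3 - 1*9 = -37/3 - 9 = -64/3)
-8532 - ((-547 + 6992) + s(n(4))) = -8532 - ((-547 + 6992) - 64/3) = -8532 - (6445 - 64/3) = -8532 - 1*19271/3 = -8532 - 19271/3 = -44867/3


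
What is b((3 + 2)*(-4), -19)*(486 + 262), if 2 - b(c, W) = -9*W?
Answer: -126412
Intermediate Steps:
b(c, W) = 2 + 9*W (b(c, W) = 2 - (-9)*W = 2 + 9*W)
b((3 + 2)*(-4), -19)*(486 + 262) = (2 + 9*(-19))*(486 + 262) = (2 - 171)*748 = -169*748 = -126412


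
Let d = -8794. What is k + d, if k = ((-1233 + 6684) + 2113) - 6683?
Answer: -7913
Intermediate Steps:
k = 881 (k = (5451 + 2113) - 6683 = 7564 - 6683 = 881)
k + d = 881 - 8794 = -7913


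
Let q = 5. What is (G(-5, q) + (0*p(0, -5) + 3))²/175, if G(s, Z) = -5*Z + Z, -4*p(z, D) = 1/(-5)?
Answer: 289/175 ≈ 1.6514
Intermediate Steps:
p(z, D) = 1/20 (p(z, D) = -¼/(-5) = -¼*(-⅕) = 1/20)
G(s, Z) = -4*Z
(G(-5, q) + (0*p(0, -5) + 3))²/175 = (-4*5 + (0*(1/20) + 3))²/175 = (-20 + (0 + 3))²*(1/175) = (-20 + 3)²*(1/175) = (-17)²*(1/175) = 289*(1/175) = 289/175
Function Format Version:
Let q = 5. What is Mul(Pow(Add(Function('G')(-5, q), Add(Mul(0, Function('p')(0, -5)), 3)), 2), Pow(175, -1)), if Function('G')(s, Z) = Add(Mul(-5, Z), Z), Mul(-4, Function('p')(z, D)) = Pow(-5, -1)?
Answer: Rational(289, 175) ≈ 1.6514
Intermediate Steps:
Function('p')(z, D) = Rational(1, 20) (Function('p')(z, D) = Mul(Rational(-1, 4), Pow(-5, -1)) = Mul(Rational(-1, 4), Rational(-1, 5)) = Rational(1, 20))
Function('G')(s, Z) = Mul(-4, Z)
Mul(Pow(Add(Function('G')(-5, q), Add(Mul(0, Function('p')(0, -5)), 3)), 2), Pow(175, -1)) = Mul(Pow(Add(Mul(-4, 5), Add(Mul(0, Rational(1, 20)), 3)), 2), Pow(175, -1)) = Mul(Pow(Add(-20, Add(0, 3)), 2), Rational(1, 175)) = Mul(Pow(Add(-20, 3), 2), Rational(1, 175)) = Mul(Pow(-17, 2), Rational(1, 175)) = Mul(289, Rational(1, 175)) = Rational(289, 175)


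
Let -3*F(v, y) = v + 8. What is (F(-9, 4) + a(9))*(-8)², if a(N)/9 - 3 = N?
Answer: 20800/3 ≈ 6933.3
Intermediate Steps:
a(N) = 27 + 9*N
F(v, y) = -8/3 - v/3 (F(v, y) = -(v + 8)/3 = -(8 + v)/3 = -8/3 - v/3)
(F(-9, 4) + a(9))*(-8)² = ((-8/3 - ⅓*(-9)) + (27 + 9*9))*(-8)² = ((-8/3 + 3) + (27 + 81))*64 = (⅓ + 108)*64 = (325/3)*64 = 20800/3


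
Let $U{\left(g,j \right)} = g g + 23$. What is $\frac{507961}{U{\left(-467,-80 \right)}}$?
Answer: $\frac{507961}{218112} \approx 2.3289$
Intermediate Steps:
$U{\left(g,j \right)} = 23 + g^{2}$ ($U{\left(g,j \right)} = g^{2} + 23 = 23 + g^{2}$)
$\frac{507961}{U{\left(-467,-80 \right)}} = \frac{507961}{23 + \left(-467\right)^{2}} = \frac{507961}{23 + 218089} = \frac{507961}{218112}$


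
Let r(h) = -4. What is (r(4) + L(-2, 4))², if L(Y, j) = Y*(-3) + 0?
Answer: 4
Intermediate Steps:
L(Y, j) = -3*Y (L(Y, j) = -3*Y + 0 = -3*Y)
(r(4) + L(-2, 4))² = (-4 - 3*(-2))² = (-4 + 6)² = 2² = 4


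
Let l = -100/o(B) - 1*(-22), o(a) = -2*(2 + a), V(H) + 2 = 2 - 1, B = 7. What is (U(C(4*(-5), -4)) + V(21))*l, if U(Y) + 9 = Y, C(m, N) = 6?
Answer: -992/9 ≈ -110.22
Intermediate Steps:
V(H) = -1 (V(H) = -2 + (2 - 1) = -2 + 1 = -1)
U(Y) = -9 + Y
o(a) = -4 - 2*a
l = 248/9 (l = -100/(-4 - 2*7) - 1*(-22) = -100/(-4 - 14) + 22 = -100/(-18) + 22 = -100*(-1/18) + 22 = 50/9 + 22 = 248/9 ≈ 27.556)
(U(C(4*(-5), -4)) + V(21))*l = ((-9 + 6) - 1)*(248/9) = (-3 - 1)*(248/9) = -4*248/9 = -992/9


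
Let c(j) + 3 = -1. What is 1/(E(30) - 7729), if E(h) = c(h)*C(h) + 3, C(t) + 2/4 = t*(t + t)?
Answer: -1/14924 ≈ -6.7006e-5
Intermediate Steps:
C(t) = -½ + 2*t² (C(t) = -½ + t*(t + t) = -½ + t*(2*t) = -½ + 2*t²)
c(j) = -4 (c(j) = -3 - 1 = -4)
E(h) = 5 - 8*h² (E(h) = -4*(-½ + 2*h²) + 3 = (2 - 8*h²) + 3 = 5 - 8*h²)
1/(E(30) - 7729) = 1/((5 - 8*30²) - 7729) = 1/((5 - 8*900) - 7729) = 1/((5 - 7200) - 7729) = 1/(-7195 - 7729) = 1/(-14924) = -1/14924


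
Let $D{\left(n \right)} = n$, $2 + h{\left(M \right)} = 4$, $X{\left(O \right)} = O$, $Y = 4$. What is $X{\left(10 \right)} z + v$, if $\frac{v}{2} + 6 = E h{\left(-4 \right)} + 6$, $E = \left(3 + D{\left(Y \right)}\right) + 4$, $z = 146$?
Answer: $1504$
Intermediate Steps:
$h{\left(M \right)} = 2$ ($h{\left(M \right)} = -2 + 4 = 2$)
$E = 11$ ($E = \left(3 + 4\right) + 4 = 7 + 4 = 11$)
$v = 44$ ($v = -12 + 2 \left(11 \cdot 2 + 6\right) = -12 + 2 \left(22 + 6\right) = -12 + 2 \cdot 28 = -12 + 56 = 44$)
$X{\left(10 \right)} z + v = 10 \cdot 146 + 44 = 1460 + 44 = 1504$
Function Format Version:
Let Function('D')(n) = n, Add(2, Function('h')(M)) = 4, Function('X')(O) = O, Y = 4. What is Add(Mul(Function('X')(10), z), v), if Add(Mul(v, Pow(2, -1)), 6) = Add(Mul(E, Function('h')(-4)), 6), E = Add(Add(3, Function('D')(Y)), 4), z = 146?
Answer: 1504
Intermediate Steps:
Function('h')(M) = 2 (Function('h')(M) = Add(-2, 4) = 2)
E = 11 (E = Add(Add(3, 4), 4) = Add(7, 4) = 11)
v = 44 (v = Add(-12, Mul(2, Add(Mul(11, 2), 6))) = Add(-12, Mul(2, Add(22, 6))) = Add(-12, Mul(2, 28)) = Add(-12, 56) = 44)
Add(Mul(Function('X')(10), z), v) = Add(Mul(10, 146), 44) = Add(1460, 44) = 1504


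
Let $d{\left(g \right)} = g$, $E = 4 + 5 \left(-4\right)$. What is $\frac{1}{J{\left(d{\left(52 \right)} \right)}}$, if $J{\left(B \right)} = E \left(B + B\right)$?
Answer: $- \frac{1}{1664} \approx -0.00060096$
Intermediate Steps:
$E = -16$ ($E = 4 - 20 = -16$)
$J{\left(B \right)} = - 32 B$ ($J{\left(B \right)} = - 16 \left(B + B\right) = - 16 \cdot 2 B = - 32 B$)
$\frac{1}{J{\left(d{\left(52 \right)} \right)}} = \frac{1}{\left(-32\right) 52} = \frac{1}{-1664} = - \frac{1}{1664}$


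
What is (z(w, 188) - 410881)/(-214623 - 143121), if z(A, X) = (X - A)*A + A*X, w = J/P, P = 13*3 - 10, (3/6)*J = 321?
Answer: 338962717/300862704 ≈ 1.1266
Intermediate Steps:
J = 642 (J = 2*321 = 642)
P = 29 (P = 39 - 10 = 29)
w = 642/29 ≈ 22.138
z(A, X) = A*X + A*(X - A) (z(A, X) = A*(X - A) + A*X = A*X + A*(X - A))
(z(w, 188) - 410881)/(-214623 - 143121) = (642*(-1*642/29 + 2*188)/29 - 410881)/(-214623 - 143121) = (642*(-642/29 + 376)/29 - 410881)/(-357744) = ((642/29)*(10262/29) - 410881)*(-1/357744) = (6588204/841 - 410881)*(-1/357744) = -338962717/841*(-1/357744) = 338962717/300862704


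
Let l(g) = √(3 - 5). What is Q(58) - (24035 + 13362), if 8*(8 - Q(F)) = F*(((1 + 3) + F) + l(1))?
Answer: -75677/2 - 29*I*√2/4 ≈ -37839.0 - 10.253*I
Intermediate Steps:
l(g) = I*√2 (l(g) = √(-2) = I*√2)
Q(F) = 8 - F*(4 + F + I*√2)/8 (Q(F) = 8 - F*(((1 + 3) + F) + I*√2)/8 = 8 - F*((4 + F) + I*√2)/8 = 8 - F*(4 + F + I*√2)/8)
Q(58) - (24035 + 13362) = (8 - ½*58 - ⅛*58² - ⅛*I*58*√2) - (24035 + 13362) = (8 - 29 - ⅛*3364 - 29*I*√2/4) - 1*37397 = (8 - 29 - 841/2 - 29*I*√2/4) - 37397 = (-883/2 - 29*I*√2/4) - 37397 = -75677/2 - 29*I*√2/4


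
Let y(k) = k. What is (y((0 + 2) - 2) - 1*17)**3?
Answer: -4913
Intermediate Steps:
(y((0 + 2) - 2) - 1*17)**3 = (((0 + 2) - 2) - 1*17)**3 = ((2 - 2) - 17)**3 = (0 - 17)**3 = (-17)**3 = -4913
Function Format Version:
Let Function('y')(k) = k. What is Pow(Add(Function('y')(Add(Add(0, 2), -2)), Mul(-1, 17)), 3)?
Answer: -4913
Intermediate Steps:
Pow(Add(Function('y')(Add(Add(0, 2), -2)), Mul(-1, 17)), 3) = Pow(Add(Add(Add(0, 2), -2), Mul(-1, 17)), 3) = Pow(Add(Add(2, -2), -17), 3) = Pow(Add(0, -17), 3) = Pow(-17, 3) = -4913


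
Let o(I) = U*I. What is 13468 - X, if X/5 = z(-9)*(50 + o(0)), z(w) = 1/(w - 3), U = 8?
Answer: 80933/6 ≈ 13489.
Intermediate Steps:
z(w) = 1/(-3 + w)
o(I) = 8*I
X = -125/6 (X = 5*((50 + 8*0)/(-3 - 9)) = 5*((50 + 0)/(-12)) = 5*(-1/12*50) = 5*(-25/6) = -125/6 ≈ -20.833)
13468 - X = 13468 - 1*(-125/6) = 13468 + 125/6 = 80933/6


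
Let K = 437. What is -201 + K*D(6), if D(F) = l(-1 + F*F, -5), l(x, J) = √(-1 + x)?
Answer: -201 + 437*√34 ≈ 2347.1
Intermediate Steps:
D(F) = √(-2 + F²) (D(F) = √(-1 + (-1 + F*F)) = √(-1 + (-1 + F²)) = √(-2 + F²))
-201 + K*D(6) = -201 + 437*√(-2 + 6²) = -201 + 437*√(-2 + 36) = -201 + 437*√34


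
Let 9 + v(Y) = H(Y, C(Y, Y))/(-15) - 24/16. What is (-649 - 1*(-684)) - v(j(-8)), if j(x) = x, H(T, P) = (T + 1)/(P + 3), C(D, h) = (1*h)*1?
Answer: 6839/150 ≈ 45.593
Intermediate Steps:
C(D, h) = h (C(D, h) = h*1 = h)
H(T, P) = (1 + T)/(3 + P)
v(Y) = -21/2 - (1 + Y)/(15*(3 + Y)) (v(Y) = -9 + (((1 + Y)/(3 + Y))/(-15) - 24/16) = -9 + (((1 + Y)/(3 + Y))*(-1/15) - 24*1/16) = -9 + (-(1 + Y)/(15*(3 + Y)) - 3/2) = -9 + (-3/2 - (1 + Y)/(15*(3 + Y))) = -21/2 - (1 + Y)/(15*(3 + Y)))
(-649 - 1*(-684)) - v(j(-8)) = (-649 - 1*(-684)) - (-947 - 317*(-8))/(30*(3 - 8)) = (-649 + 684) - (-947 + 2536)/(30*(-5)) = 35 - (-1)*1589/(30*5) = 35 - 1*(-1589/150) = 35 + 1589/150 = 6839/150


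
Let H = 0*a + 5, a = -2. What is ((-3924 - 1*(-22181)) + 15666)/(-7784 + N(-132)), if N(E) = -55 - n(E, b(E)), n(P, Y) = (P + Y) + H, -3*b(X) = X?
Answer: -33923/7756 ≈ -4.3738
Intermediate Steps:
b(X) = -X/3
H = 5 (H = 0*(-2) + 5 = 0 + 5 = 5)
n(P, Y) = 5 + P + Y (n(P, Y) = (P + Y) + 5 = 5 + P + Y)
N(E) = -60 - 2*E/3 (N(E) = -55 - (5 + E - E/3) = -55 - (5 + 2*E/3) = -55 + (-5 - 2*E/3) = -60 - 2*E/3)
((-3924 - 1*(-22181)) + 15666)/(-7784 + N(-132)) = ((-3924 - 1*(-22181)) + 15666)/(-7784 + (-60 - 2/3*(-132))) = ((-3924 + 22181) + 15666)/(-7784 + (-60 + 88)) = (18257 + 15666)/(-7784 + 28) = 33923/(-7756) = 33923*(-1/7756) = -33923/7756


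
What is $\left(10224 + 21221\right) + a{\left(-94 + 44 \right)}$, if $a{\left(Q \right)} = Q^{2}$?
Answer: $33945$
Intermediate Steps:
$\left(10224 + 21221\right) + a{\left(-94 + 44 \right)} = \left(10224 + 21221\right) + \left(-94 + 44\right)^{2} = 31445 + \left(-50\right)^{2} = 31445 + 2500 = 33945$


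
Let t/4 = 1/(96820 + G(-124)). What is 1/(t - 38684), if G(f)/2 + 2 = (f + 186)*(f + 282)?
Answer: -29102/1125781767 ≈ -2.5850e-5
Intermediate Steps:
G(f) = -4 + 2*(186 + f)*(282 + f) (G(f) = -4 + 2*((f + 186)*(f + 282)) = -4 + 2*((186 + f)*(282 + f)) = -4 + 2*(186 + f)*(282 + f))
t = 1/29102 (t = 4/(96820 + (104900 + 2*(-124)**2 + 936*(-124))) = 4/(96820 + (104900 + 2*15376 - 116064)) = 4/(96820 + (104900 + 30752 - 116064)) = 4/(96820 + 19588) = 4/116408 = 4*(1/116408) = 1/29102 ≈ 3.4362e-5)
1/(t - 38684) = 1/(1/29102 - 38684) = 1/(-1125781767/29102) = -29102/1125781767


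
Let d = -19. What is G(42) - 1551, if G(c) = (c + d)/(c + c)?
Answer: -130261/84 ≈ -1550.7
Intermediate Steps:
G(c) = (-19 + c)/(2*c) (G(c) = (c - 19)/(c + c) = (-19 + c)/((2*c)) = (-19 + c)*(1/(2*c)) = (-19 + c)/(2*c))
G(42) - 1551 = (½)*(-19 + 42)/42 - 1551 = (½)*(1/42)*23 - 1551 = 23/84 - 1551 = -130261/84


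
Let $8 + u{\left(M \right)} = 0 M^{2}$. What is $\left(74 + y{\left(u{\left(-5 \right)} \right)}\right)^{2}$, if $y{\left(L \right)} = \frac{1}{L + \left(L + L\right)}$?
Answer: $\frac{3150625}{576} \approx 5469.8$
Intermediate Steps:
$u{\left(M \right)} = -8$ ($u{\left(M \right)} = -8 + 0 M^{2} = -8 + 0 = -8$)
$y{\left(L \right)} = \frac{1}{3 L}$ ($y{\left(L \right)} = \frac{1}{L + 2 L} = \frac{1}{3 L}$)
$\left(74 + y{\left(u{\left(-5 \right)} \right)}\right)^{2} = \left(74 + \frac{1}{3 \left(-8\right)}\right)^{2} = \left(74 + \frac{1}{3} \left(- \frac{1}{8}\right)\right)^{2} = \left(74 - \frac{1}{24}\right)^{2} = \left(\frac{1775}{24}\right)^{2} = \frac{3150625}{576}$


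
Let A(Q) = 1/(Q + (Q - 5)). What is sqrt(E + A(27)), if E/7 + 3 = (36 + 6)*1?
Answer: sqrt(13378)/7 ≈ 16.523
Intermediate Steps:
A(Q) = 1/(-5 + 2*Q) (A(Q) = 1/(Q + (-5 + Q)) = 1/(-5 + 2*Q))
E = 273 (E = -21 + 7*((36 + 6)*1) = -21 + 7*(42*1) = -21 + 7*42 = -21 + 294 = 273)
sqrt(E + A(27)) = sqrt(273 + 1/(-5 + 2*27)) = sqrt(273 + 1/(-5 + 54)) = sqrt(273 + 1/49) = sqrt(13378/49) = sqrt(13378)/7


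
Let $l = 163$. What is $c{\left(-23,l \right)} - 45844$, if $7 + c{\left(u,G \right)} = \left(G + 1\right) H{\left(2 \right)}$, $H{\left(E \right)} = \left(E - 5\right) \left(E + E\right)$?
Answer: $-47819$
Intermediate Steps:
$H{\left(E \right)} = 2 E \left(-5 + E\right)$ ($H{\left(E \right)} = \left(-5 + E\right) 2 E = 2 E \left(-5 + E\right)$)
$c{\left(u,G \right)} = -19 - 12 G$ ($c{\left(u,G \right)} = -7 + \left(G + 1\right) 2 \cdot 2 \left(-5 + 2\right) = -7 + \left(1 + G\right) 2 \cdot 2 \left(-3\right) = -7 + \left(1 + G\right) \left(-12\right) = -7 - \left(12 + 12 G\right) = -19 - 12 G$)
$c{\left(-23,l \right)} - 45844 = \left(-19 - 1956\right) - 45844 = -1975 - 45844 = -47819$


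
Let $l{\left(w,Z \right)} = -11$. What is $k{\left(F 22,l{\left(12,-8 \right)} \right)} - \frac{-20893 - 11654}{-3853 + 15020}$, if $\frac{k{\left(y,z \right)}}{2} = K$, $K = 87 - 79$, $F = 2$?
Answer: $\frac{211219}{11167} \approx 18.915$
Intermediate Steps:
$K = 8$
$k{\left(y,z \right)} = 16$ ($k{\left(y,z \right)} = 2 \cdot 8 = 16$)
$k{\left(F 22,l{\left(12,-8 \right)} \right)} - \frac{-20893 - 11654}{-3853 + 15020} = 16 - \frac{-20893 - 11654}{-3853 + 15020} = 16 - - \frac{32547}{11167} = 16 + \frac{32547}{11167} = \frac{211219}{11167}$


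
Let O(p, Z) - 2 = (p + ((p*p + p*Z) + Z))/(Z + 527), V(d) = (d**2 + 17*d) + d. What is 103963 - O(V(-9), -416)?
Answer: 11499911/111 ≈ 1.0360e+5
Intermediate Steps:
V(d) = d**2 + 18*d
O(p, Z) = 2 + (Z + p + p**2 + Z*p)/(527 + Z) (O(p, Z) = 2 + (p + ((p*p + p*Z) + Z))/(Z + 527) = 2 + (p + ((p**2 + Z*p) + Z))/(527 + Z) = 2 + (p + (Z + p**2 + Z*p))/(527 + Z) = 2 + (Z + p + p**2 + Z*p)/(527 + Z))
103963 - O(V(-9), -416) = 103963 - (1054 - 9*(18 - 9) + (-9*(18 - 9))**2 + 3*(-416) - (-3744)*(18 - 9))/(527 - 416) = 103963 - (1054 - 9*9 + (-9*9)**2 - 1248 - (-3744)*9)/111 = 103963 - (1054 - 81 + (-81)**2 - 1248 - 416*(-81))/111 = 103963 - (1054 - 81 + 6561 - 1248 + 33696)/111 = 103963 - 39982/111 = 11499911/111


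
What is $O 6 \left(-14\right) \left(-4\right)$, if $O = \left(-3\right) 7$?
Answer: $-7056$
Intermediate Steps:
$O = -21$
$O 6 \left(-14\right) \left(-4\right) = - 21 \cdot 6 \left(-14\right) \left(-4\right) = \left(-21\right) \left(-84\right) \left(-4\right) = 1764 \left(-4\right) = -7056$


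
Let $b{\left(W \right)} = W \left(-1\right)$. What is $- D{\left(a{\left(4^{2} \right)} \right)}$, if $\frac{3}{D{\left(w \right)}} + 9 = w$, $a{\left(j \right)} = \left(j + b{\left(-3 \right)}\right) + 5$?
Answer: $- \frac{1}{5} \approx -0.2$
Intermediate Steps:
$b{\left(W \right)} = - W$
$a{\left(j \right)} = 8 + j$ ($a{\left(j \right)} = \left(j - -3\right) + 5 = \left(j + 3\right) + 5 = \left(3 + j\right) + 5 = 8 + j$)
$D{\left(w \right)} = \frac{3}{-9 + w}$
$- D{\left(a{\left(4^{2} \right)} \right)} = - \frac{3}{-9 + \left(8 + 4^{2}\right)} = - \frac{3}{-9 + \left(8 + 16\right)} = - \frac{3}{-9 + 24} = - \frac{3}{15} = \left(-1\right) \frac{1}{5} = - \frac{1}{5}$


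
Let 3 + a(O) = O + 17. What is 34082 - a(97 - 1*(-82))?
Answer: 33889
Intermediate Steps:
a(O) = 14 + O (a(O) = -3 + (O + 17) = -3 + (17 + O) = 14 + O)
34082 - a(97 - 1*(-82)) = 34082 - (14 + (97 - 1*(-82))) = 34082 - (14 + (97 + 82)) = 34082 - (14 + 179) = 34082 - 1*193 = 34082 - 193 = 33889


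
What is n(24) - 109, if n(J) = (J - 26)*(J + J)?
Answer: -205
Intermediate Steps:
n(J) = 2*J*(-26 + J) (n(J) = (-26 + J)*(2*J) = 2*J*(-26 + J))
n(24) - 109 = 2*24*(-26 + 24) - 109 = 2*24*(-2) - 109 = -96 - 109 = -205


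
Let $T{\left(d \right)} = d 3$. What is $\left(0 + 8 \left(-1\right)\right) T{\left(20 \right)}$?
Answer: $-480$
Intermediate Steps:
$T{\left(d \right)} = 3 d$
$\left(0 + 8 \left(-1\right)\right) T{\left(20 \right)} = \left(0 + 8 \left(-1\right)\right) 3 \cdot 20 = \left(0 - 8\right) 60 = \left(-8\right) 60 = -480$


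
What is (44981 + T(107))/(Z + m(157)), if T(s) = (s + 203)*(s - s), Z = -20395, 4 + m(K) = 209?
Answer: -44981/20190 ≈ -2.2279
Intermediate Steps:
m(K) = 205 (m(K) = -4 + 209 = 205)
T(s) = 0 (T(s) = (203 + s)*0 = 0)
(44981 + T(107))/(Z + m(157)) = (44981 + 0)/(-20395 + 205) = 44981/(-20190) = 44981*(-1/20190) = -44981/20190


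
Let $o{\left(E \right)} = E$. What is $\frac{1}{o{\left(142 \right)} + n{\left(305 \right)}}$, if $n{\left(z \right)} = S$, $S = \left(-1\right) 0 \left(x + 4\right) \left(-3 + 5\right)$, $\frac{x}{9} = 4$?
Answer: $\frac{1}{142} \approx 0.0070423$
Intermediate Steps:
$x = 36$ ($x = 9 \cdot 4 = 36$)
$S = 0$ ($S = \left(-1\right) 0 \left(36 + 4\right) \left(-3 + 5\right) = 0 \cdot 40 \cdot 2 = 0 \cdot 2 = 0$)
$n{\left(z \right)} = 0$
$\frac{1}{o{\left(142 \right)} + n{\left(305 \right)}} = \frac{1}{142 + 0} = \frac{1}{142}$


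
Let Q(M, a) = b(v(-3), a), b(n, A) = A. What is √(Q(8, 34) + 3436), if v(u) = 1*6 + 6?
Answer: √3470 ≈ 58.907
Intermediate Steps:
v(u) = 12 (v(u) = 6 + 6 = 12)
Q(M, a) = a
√(Q(8, 34) + 3436) = √(34 + 3436) = √3470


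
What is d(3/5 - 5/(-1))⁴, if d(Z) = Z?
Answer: 614656/625 ≈ 983.45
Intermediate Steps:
d(3/5 - 5/(-1))⁴ = (3/5 - 5/(-1))⁴ = (3*(⅕) - 5*(-1))⁴ = (⅗ + 5)⁴ = (28/5)⁴ = 614656/625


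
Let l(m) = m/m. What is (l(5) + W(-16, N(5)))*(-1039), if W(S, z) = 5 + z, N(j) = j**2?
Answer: -32209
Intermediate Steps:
l(m) = 1
(l(5) + W(-16, N(5)))*(-1039) = (1 + (5 + 5**2))*(-1039) = (1 + (5 + 25))*(-1039) = (1 + 30)*(-1039) = 31*(-1039) = -32209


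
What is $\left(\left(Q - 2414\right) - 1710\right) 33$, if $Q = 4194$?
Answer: $2310$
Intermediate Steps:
$\left(\left(Q - 2414\right) - 1710\right) 33 = \left(\left(4194 - 2414\right) - 1710\right) 33 = \left(1780 - 1710\right) 33 = 70 \cdot 33 = 2310$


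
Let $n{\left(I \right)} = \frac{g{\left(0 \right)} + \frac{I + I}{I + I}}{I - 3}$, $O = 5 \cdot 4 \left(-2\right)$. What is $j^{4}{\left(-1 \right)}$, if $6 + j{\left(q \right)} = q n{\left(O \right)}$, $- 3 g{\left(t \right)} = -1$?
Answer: $\frac{351530410000}{276922881} \approx 1269.4$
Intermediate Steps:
$g{\left(t \right)} = \frac{1}{3}$ ($g{\left(t \right)} = \left(- \frac{1}{3}\right) \left(-1\right) = \frac{1}{3}$)
$O = -40$ ($O = 20 \left(-2\right) = -40$)
$n{\left(I \right)} = \frac{4}{3 \left(-3 + I\right)}$ ($n{\left(I \right)} = \frac{\frac{1}{3} + \frac{I + I}{I + I}}{I - 3} = \frac{\frac{1}{3} + \frac{2 I}{2 I}}{-3 + I} = \frac{\frac{1}{3} + 2 I \frac{1}{2 I}}{-3 + I} = \frac{\frac{1}{3} + 1}{-3 + I} = \frac{4}{3 \left(-3 + I\right)}$)
$j{\left(q \right)} = -6 - \frac{4 q}{129}$ ($j{\left(q \right)} = -6 + q \frac{4}{3 \left(-3 - 40\right)} = -6 + q \frac{4}{3 \left(-43\right)} = -6 + q \frac{4}{3} \left(- \frac{1}{43}\right) = -6 + q \left(- \frac{4}{129}\right) = -6 - \frac{4 q}{129}$)
$j^{4}{\left(-1 \right)} = \left(-6 - - \frac{4}{129}\right)^{4} = \left(-6 + \frac{4}{129}\right)^{4} = \left(- \frac{770}{129}\right)^{4} = \frac{351530410000}{276922881}$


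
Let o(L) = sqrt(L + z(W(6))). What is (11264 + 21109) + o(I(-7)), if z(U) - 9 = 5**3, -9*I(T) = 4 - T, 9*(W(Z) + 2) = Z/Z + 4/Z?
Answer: 32373 + sqrt(1195)/3 ≈ 32385.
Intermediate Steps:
W(Z) = -17/9 + 4/(9*Z) (W(Z) = -2 + (Z/Z + 4/Z)/9 = -2 + (1 + 4/Z)/9 = -2 + (1/9 + 4/(9*Z)) = -17/9 + 4/(9*Z))
I(T) = -4/9 + T/9 (I(T) = -(4 - T)/9 = -4/9 + T/9)
z(U) = 134 (z(U) = 9 + 5**3 = 9 + 125 = 134)
o(L) = sqrt(134 + L) (o(L) = sqrt(L + 134) = sqrt(134 + L))
(11264 + 21109) + o(I(-7)) = (11264 + 21109) + sqrt(134 + (-4/9 + (1/9)*(-7))) = 32373 + sqrt(134 + (-4/9 - 7/9)) = 32373 + sqrt(134 - 11/9) = 32373 + sqrt(1195/9) = 32373 + sqrt(1195)/3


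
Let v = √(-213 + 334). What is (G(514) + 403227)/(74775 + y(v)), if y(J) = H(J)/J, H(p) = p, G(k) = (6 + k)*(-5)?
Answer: 400627/74776 ≈ 5.3577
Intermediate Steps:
v = 11 (v = √121 = 11)
G(k) = -30 - 5*k
y(J) = 1 (y(J) = J/J = 1)
(G(514) + 403227)/(74775 + y(v)) = ((-30 - 5*514) + 403227)/(74775 + 1) = ((-30 - 2570) + 403227)/74776 = (-2600 + 403227)*(1/74776) = 400627*(1/74776) = 400627/74776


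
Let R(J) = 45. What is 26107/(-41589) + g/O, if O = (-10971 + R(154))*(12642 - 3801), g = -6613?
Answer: -280175193545/446373655686 ≈ -0.62767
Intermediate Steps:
O = -96596766 (O = (-10971 + 45)*(12642 - 3801) = -10926*8841 = -96596766)
26107/(-41589) + g/O = 26107/(-41589) - 6613/(-96596766) = 26107*(-1/41589) - 6613*(-1/96596766) = -26107/41589 + 6613/96596766 = -280175193545/446373655686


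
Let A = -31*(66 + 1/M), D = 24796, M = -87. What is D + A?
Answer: 1979281/87 ≈ 22750.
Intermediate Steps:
A = -177971/87 (A = -31*(66 + 1/(-87)) = -31*(66 - 1/87) = -31*5741/87 = -177971/87 ≈ -2045.6)
D + A = 24796 - 177971/87 = 1979281/87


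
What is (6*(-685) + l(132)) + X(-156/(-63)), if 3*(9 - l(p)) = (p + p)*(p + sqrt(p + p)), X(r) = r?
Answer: -330005/21 - 176*sqrt(66) ≈ -17144.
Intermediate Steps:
l(p) = 9 - 2*p*(p + sqrt(2)*sqrt(p))/3 (l(p) = 9 - (p + p)*(p + sqrt(p + p))/3 = 9 - 2*p*(p + sqrt(2*p))/3 = 9 - 2*p*(p + sqrt(2)*sqrt(p))/3)
(6*(-685) + l(132)) + X(-156/(-63)) = (6*(-685) + (9 - 2/3*132**2 - 2*sqrt(2)*132**(3/2)/3)) - 156/(-63) = (-4110 + (9 - 2/3*17424 - 2*sqrt(2)*264*sqrt(33)/3)) - 156*(-1/63) = (-4110 + (9 - 11616 - 176*sqrt(66))) + 52/21 = (-4110 + (-11607 - 176*sqrt(66))) + 52/21 = (-15717 - 176*sqrt(66)) + 52/21 = -330005/21 - 176*sqrt(66)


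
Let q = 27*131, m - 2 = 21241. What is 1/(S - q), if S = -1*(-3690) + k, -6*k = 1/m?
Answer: 127458/19501073 ≈ 0.0065359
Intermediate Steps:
m = 21243 (m = 2 + 21241 = 21243)
q = 3537
k = -1/127458 (k = -⅙/21243 = -⅙*1/21243 = -1/127458 ≈ -7.8457e-6)
S = 470320019/127458 (S = -1*(-3690) - 1/127458 = 3690 - 1/127458 = 470320019/127458 ≈ 3690.0)
1/(S - q) = 1/(470320019/127458 - 1*3537) = 1/(470320019/127458 - 3537) = 1/(19501073/127458) = 127458/19501073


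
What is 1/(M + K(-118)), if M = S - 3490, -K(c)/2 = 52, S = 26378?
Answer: 1/22784 ≈ 4.3890e-5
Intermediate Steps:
K(c) = -104 (K(c) = -2*52 = -104)
M = 22888 (M = 26378 - 3490 = 22888)
1/(M + K(-118)) = 1/(22888 - 104) = 1/22784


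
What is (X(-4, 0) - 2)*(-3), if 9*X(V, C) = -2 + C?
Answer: 20/3 ≈ 6.6667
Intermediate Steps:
X(V, C) = -2/9 + C/9 (X(V, C) = (-2 + C)/9 = -2/9 + C/9)
(X(-4, 0) - 2)*(-3) = ((-2/9 + (⅑)*0) - 2)*(-3) = ((-2/9 + 0) - 2)*(-3) = (-2/9 - 2)*(-3) = -20/9*(-3) = 20/3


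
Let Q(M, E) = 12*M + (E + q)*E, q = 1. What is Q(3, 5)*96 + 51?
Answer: 6387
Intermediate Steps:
Q(M, E) = 12*M + E*(1 + E) (Q(M, E) = 12*M + (E + 1)*E = 12*M + (1 + E)*E = 12*M + E*(1 + E))
Q(3, 5)*96 + 51 = (5 + 5² + 12*3)*96 + 51 = (5 + 25 + 36)*96 + 51 = 66*96 + 51 = 6336 + 51 = 6387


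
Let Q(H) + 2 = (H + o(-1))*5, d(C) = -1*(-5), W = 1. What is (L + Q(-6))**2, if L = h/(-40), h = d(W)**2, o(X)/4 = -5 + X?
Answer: 1490841/64 ≈ 23294.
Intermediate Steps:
o(X) = -20 + 4*X (o(X) = 4*(-5 + X) = -20 + 4*X)
d(C) = 5
Q(H) = -122 + 5*H (Q(H) = -2 + (H + (-20 + 4*(-1)))*5 = -2 + (H + (-20 - 4))*5 = -2 + (H - 24)*5 = -2 + (-24 + H)*5 = -2 + (-120 + 5*H) = -122 + 5*H)
h = 25 (h = 5**2 = 25)
L = -5/8 (L = 25/(-40) = 25*(-1/40) = -5/8 ≈ -0.62500)
(L + Q(-6))**2 = (-5/8 + (-122 + 5*(-6)))**2 = (-5/8 + (-122 - 30))**2 = (-5/8 - 152)**2 = (-1221/8)**2 = 1490841/64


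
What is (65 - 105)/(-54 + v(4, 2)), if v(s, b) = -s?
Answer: 20/29 ≈ 0.68966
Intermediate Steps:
(65 - 105)/(-54 + v(4, 2)) = (65 - 105)/(-54 - 1*4) = -40/(-54 - 4) = -40/(-58) = -1/58*(-40) = 20/29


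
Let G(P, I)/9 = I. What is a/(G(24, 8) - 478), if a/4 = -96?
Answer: 192/203 ≈ 0.94581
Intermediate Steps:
a = -384 (a = 4*(-96) = -384)
G(P, I) = 9*I
a/(G(24, 8) - 478) = -384/(9*8 - 478) = -384/(72 - 478) = -384/(-406) = -384*(-1/406) = 192/203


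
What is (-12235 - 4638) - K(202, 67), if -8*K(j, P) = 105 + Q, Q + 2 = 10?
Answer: -134871/8 ≈ -16859.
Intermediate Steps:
Q = 8 (Q = -2 + 10 = 8)
K(j, P) = -113/8 (K(j, P) = -(105 + 8)/8 = -⅛*113 = -113/8)
(-12235 - 4638) - K(202, 67) = (-12235 - 4638) - 1*(-113/8) = -16873 + 113/8 = -134871/8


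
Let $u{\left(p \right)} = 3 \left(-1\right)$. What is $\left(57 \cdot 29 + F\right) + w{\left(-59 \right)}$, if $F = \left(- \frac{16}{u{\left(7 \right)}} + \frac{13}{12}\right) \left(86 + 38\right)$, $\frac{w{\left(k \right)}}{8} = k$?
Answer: $\frac{5930}{3} \approx 1976.7$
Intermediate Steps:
$u{\left(p \right)} = -3$
$w{\left(k \right)} = 8 k$
$F = \frac{2387}{3}$ ($F = \left(- \frac{16}{-3} + \frac{13}{12}\right) \left(86 + 38\right) = \left(\left(-16\right) \left(- \frac{1}{3}\right) + 13 \cdot \frac{1}{12}\right) 124 = \left(\frac{16}{3} + \frac{13}{12}\right) 124 = \frac{77}{12} \cdot 124 = \frac{2387}{3} \approx 795.67$)
$\left(57 \cdot 29 + F\right) + w{\left(-59 \right)} = \left(57 \cdot 29 + \frac{2387}{3}\right) + 8 \left(-59\right) = \left(1653 + \frac{2387}{3}\right) - 472 = \frac{7346}{3} - 472 = \frac{5930}{3}$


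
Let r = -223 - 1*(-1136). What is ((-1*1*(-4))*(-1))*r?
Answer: -3652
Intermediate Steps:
r = 913 (r = -223 + 1136 = 913)
((-1*1*(-4))*(-1))*r = ((-1*1*(-4))*(-1))*913 = (-1*(-4)*(-1))*913 = (4*(-1))*913 = -4*913 = -3652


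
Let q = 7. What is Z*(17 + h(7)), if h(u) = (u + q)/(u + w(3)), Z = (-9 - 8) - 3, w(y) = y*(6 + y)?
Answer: -5920/17 ≈ -348.24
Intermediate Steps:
Z = -20 (Z = -17 - 3 = -20)
h(u) = (7 + u)/(27 + u) (h(u) = (u + 7)/(u + 3*(6 + 3)) = (7 + u)/(u + 3*9) = (7 + u)/(u + 27) = (7 + u)/(27 + u))
Z*(17 + h(7)) = -20*(17 + (7 + 7)/(27 + 7)) = -20*(17 + 14/34) = -20*(17 + (1/34)*14) = -20*(17 + 7/17) = -20*296/17 = -5920/17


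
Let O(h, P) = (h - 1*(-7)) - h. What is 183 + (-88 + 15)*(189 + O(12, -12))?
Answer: -14125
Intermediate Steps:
O(h, P) = 7 (O(h, P) = (h + 7) - h = (7 + h) - h = 7)
183 + (-88 + 15)*(189 + O(12, -12)) = 183 + (-88 + 15)*(189 + 7) = 183 - 73*196 = 183 - 14308 = -14125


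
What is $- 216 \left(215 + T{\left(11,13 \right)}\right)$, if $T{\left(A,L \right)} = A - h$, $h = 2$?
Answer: $-48384$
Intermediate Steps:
$T{\left(A,L \right)} = -2 + A$ ($T{\left(A,L \right)} = A - 2 = -2 + A$)
$- 216 \left(215 + T{\left(11,13 \right)}\right) = - 216 \left(215 + \left(-2 + 11\right)\right) = - 216 \left(215 + 9\right) = \left(-216\right) 224 = -48384$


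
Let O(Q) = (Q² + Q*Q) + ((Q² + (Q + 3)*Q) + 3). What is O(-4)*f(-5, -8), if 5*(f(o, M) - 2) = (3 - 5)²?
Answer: 154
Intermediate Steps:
f(o, M) = 14/5 (f(o, M) = 2 + (3 - 5)²/5 = 2 + (⅕)*(-2)² = 2 + (⅕)*4 = 2 + ⅘ = 14/5)
O(Q) = 3 + 3*Q² + Q*(3 + Q) (O(Q) = (Q² + Q²) + ((Q² + (3 + Q)*Q) + 3) = 2*Q² + ((Q² + Q*(3 + Q)) + 3) = 2*Q² + (3 + Q² + Q*(3 + Q)) = 3 + 3*Q² + Q*(3 + Q))
O(-4)*f(-5, -8) = (3 + 3*(-4) + 4*(-4)²)*(14/5) = (3 - 12 + 4*16)*(14/5) = (3 - 12 + 64)*(14/5) = 55*(14/5) = 154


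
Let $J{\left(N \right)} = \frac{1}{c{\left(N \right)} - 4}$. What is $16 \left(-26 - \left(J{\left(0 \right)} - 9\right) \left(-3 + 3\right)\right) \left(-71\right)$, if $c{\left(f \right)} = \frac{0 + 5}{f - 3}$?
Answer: $29536$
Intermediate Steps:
$c{\left(f \right)} = \frac{5}{-3 + f}$
$J{\left(N \right)} = \frac{1}{-4 + \frac{5}{-3 + N}}$ ($J{\left(N \right)} = \frac{1}{\frac{5}{-3 + N} - 4} = \frac{1}{-4 + \frac{5}{-3 + N}}$)
$16 \left(-26 - \left(J{\left(0 \right)} - 9\right) \left(-3 + 3\right)\right) \left(-71\right) = 16 \left(-26 - \left(\frac{3 - 0}{-17 + 4 \cdot 0} - 9\right) \left(-3 + 3\right)\right) \left(-71\right) = 16 \left(-26 - \left(\frac{3 + 0}{-17 + 0} - 9\right) 0\right) \left(-71\right) = 16 \left(-26 - \left(\frac{1}{-17} \cdot 3 - 9\right) 0\right) \left(-71\right) = 16 \left(-26 - \left(\left(- \frac{1}{17}\right) 3 - 9\right) 0\right) \left(-71\right) = 16 \left(-26 - \left(- \frac{3}{17} - 9\right) 0\right) \left(-71\right) = 16 \left(-26 - \left(- \frac{156}{17}\right) 0\right) \left(-71\right) = 16 \left(-26 - 0\right) \left(-71\right) = 16 \left(-26 + 0\right) \left(-71\right) = 16 \left(-26\right) \left(-71\right) = \left(-416\right) \left(-71\right) = 29536$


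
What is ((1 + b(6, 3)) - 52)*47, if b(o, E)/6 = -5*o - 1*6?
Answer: -12549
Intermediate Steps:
b(o, E) = -36 - 30*o (b(o, E) = 6*(-5*o - 1*6) = 6*(-5*o - 6) = 6*(-6 - 5*o) = -36 - 30*o)
((1 + b(6, 3)) - 52)*47 = ((1 + (-36 - 30*6)) - 52)*47 = ((1 + (-36 - 180)) - 52)*47 = ((1 - 216) - 52)*47 = (-215 - 52)*47 = -267*47 = -12549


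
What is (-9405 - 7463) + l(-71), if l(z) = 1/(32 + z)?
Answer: -657853/39 ≈ -16868.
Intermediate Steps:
(-9405 - 7463) + l(-71) = (-9405 - 7463) + 1/(32 - 71) = -16868 + 1/(-39) = -16868 - 1/39 = -657853/39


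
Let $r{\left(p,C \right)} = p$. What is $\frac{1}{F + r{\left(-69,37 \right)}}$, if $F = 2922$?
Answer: $\frac{1}{2853} \approx 0.00035051$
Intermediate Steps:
$\frac{1}{F + r{\left(-69,37 \right)}} = \frac{1}{2922 - 69} = \frac{1}{2853}$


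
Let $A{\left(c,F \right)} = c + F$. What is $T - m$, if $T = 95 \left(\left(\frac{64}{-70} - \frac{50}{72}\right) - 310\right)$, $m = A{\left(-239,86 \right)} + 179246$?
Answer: $- \frac{52591349}{252} \approx -2.087 \cdot 10^{5}$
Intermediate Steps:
$A{\left(c,F \right)} = F + c$
$m = 179093$ ($m = \left(86 - 239\right) + 179246 = -153 + 179246 = 179093$)
$T = - \frac{7459913}{252}$ ($T = 95 \left(\left(64 \left(- \frac{1}{70}\right) - \frac{25}{36}\right) - 310\right) = 95 \left(\left(- \frac{32}{35} - \frac{25}{36}\right) - 310\right) = 95 \left(- \frac{2027}{1260} - 310\right) = 95 \left(- \frac{392627}{1260}\right) = - \frac{7459913}{252} \approx -29603.0$)
$T - m = - \frac{7459913}{252} - 179093 = - \frac{52591349}{252}$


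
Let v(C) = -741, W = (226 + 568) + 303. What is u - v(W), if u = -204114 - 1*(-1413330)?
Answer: 1209957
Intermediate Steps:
W = 1097 (W = 794 + 303 = 1097)
u = 1209216 (u = -204114 + 1413330 = 1209216)
u - v(W) = 1209216 - 1*(-741) = 1209216 + 741 = 1209957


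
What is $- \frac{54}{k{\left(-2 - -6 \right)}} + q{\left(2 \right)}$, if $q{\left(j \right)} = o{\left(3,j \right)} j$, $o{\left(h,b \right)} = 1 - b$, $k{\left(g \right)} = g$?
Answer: $- \frac{31}{2} \approx -15.5$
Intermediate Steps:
$q{\left(j \right)} = j \left(1 - j\right)$ ($q{\left(j \right)} = \left(1 - j\right) j = j \left(1 - j\right)$)
$- \frac{54}{k{\left(-2 - -6 \right)}} + q{\left(2 \right)} = - \frac{54}{-2 - -6} + 2 \left(1 - 2\right) = - \frac{54}{-2 + 6} + 2 \left(1 - 2\right) = - \frac{54}{4} + 2 \left(-1\right) = \left(-54\right) \frac{1}{4} - 2 = - \frac{27}{2} - 2 = - \frac{31}{2}$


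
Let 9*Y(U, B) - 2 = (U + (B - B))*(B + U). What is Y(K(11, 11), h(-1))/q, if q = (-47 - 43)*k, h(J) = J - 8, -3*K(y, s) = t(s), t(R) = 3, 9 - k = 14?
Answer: 2/675 ≈ 0.0029630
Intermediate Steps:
k = -5 (k = 9 - 1*14 = 9 - 14 = -5)
K(y, s) = -1 (K(y, s) = -⅓*3 = -1)
h(J) = -8 + J
q = 450 (q = (-47 - 43)*(-5) = -90*(-5) = 450)
Y(U, B) = 2/9 + U*(B + U)/9 (Y(U, B) = 2/9 + ((U + (B - B))*(B + U))/9 = 2/9 + ((U + 0)*(B + U))/9 = 2/9 + (U*(B + U))/9 = 2/9 + U*(B + U)/9)
Y(K(11, 11), h(-1))/q = (2/9 + (⅑)*(-1)² + (⅑)*(-8 - 1)*(-1))/450 = (2/9 + (⅑)*1 + (⅑)*(-9)*(-1))*(1/450) = (2/9 + ⅑ + 1)*(1/450) = (4/3)*(1/450) = 2/675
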